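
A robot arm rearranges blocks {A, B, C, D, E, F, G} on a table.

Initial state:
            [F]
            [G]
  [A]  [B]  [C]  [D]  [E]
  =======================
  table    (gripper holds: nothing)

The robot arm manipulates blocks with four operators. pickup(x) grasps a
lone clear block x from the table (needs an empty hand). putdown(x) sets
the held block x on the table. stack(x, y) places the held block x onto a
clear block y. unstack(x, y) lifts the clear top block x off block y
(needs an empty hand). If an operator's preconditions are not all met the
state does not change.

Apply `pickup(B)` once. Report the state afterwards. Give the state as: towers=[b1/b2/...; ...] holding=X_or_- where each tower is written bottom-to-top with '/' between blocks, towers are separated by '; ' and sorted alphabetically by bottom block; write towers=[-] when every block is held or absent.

towers=[A; C/G/F; D; E] holding=B

before: towers=[A; B; C/G/F; D; E] holding=-
pre[pickup(B)]: clear(B) ok, ontable(B) ok, handempty ok
all met → apply pickup(B)
after:  towers=[A; C/G/F; D; E] holding=B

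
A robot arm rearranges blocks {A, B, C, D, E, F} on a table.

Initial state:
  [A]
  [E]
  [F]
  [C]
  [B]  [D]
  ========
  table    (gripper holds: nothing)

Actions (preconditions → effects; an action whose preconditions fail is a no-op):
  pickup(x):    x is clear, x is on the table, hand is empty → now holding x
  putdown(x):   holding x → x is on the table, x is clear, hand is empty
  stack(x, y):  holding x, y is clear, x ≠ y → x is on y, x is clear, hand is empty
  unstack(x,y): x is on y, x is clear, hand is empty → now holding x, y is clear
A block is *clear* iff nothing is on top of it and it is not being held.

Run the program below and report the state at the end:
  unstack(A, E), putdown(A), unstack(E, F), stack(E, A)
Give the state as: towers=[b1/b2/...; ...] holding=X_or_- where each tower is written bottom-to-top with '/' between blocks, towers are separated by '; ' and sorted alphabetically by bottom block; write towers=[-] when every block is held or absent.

step 1 (unstack(A, E)): towers=[B/C/F/E; D] holding=A
step 2 (putdown(A)): towers=[A; B/C/F/E; D] holding=-
step 3 (unstack(E, F)): towers=[A; B/C/F; D] holding=E
step 4 (stack(E, A)): towers=[A/E; B/C/F; D] holding=-

towers=[A/E; B/C/F; D] holding=-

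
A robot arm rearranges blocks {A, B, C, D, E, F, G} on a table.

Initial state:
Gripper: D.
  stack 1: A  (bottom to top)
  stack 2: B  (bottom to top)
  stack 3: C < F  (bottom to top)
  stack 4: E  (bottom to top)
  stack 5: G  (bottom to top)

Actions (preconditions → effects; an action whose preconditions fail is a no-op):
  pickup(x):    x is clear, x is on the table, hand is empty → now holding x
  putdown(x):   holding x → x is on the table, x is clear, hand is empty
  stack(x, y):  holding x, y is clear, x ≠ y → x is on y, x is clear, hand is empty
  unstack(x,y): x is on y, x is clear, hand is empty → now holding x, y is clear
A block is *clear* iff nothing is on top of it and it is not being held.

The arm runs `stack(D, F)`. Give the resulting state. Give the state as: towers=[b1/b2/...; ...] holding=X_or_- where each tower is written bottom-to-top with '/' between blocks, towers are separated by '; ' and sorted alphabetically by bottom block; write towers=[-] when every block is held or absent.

towers=[A; B; C/F/D; E; G] holding=-

before: towers=[A; B; C/F; E; G] holding=D
pre[stack(D, F)]: holding(D) ok, clear(F) ok, D≠F ok
all met → apply stack(D, F)
after:  towers=[A; B; C/F/D; E; G] holding=-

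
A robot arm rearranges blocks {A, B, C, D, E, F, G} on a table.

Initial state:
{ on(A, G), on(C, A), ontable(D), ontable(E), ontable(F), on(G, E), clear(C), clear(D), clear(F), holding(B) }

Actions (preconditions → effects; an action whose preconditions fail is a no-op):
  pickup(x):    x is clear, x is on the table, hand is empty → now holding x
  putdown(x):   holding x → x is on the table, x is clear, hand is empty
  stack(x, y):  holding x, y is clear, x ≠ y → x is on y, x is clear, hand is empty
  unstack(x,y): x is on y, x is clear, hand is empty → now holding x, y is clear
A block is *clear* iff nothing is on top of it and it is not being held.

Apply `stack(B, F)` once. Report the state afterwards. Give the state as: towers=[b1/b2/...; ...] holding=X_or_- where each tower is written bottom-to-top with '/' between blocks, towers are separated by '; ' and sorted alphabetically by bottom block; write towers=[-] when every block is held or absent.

towers=[D; E/G/A/C; F/B] holding=-

before: towers=[D; E/G/A/C; F] holding=B
pre[stack(B, F)]: holding(B) yes, clear(F) yes, B≠F yes
all met → apply stack(B, F)
after:  towers=[D; E/G/A/C; F/B] holding=-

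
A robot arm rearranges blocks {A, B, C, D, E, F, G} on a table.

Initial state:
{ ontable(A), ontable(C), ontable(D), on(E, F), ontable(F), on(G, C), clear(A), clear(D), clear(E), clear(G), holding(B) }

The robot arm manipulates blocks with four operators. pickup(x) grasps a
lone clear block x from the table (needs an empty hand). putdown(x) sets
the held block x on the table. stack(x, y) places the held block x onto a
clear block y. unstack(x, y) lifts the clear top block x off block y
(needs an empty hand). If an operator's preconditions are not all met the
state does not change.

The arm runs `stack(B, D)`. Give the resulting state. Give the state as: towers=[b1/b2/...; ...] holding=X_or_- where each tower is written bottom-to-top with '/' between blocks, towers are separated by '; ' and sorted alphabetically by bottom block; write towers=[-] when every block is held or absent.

before: towers=[A; C/G; D; F/E] holding=B
pre[stack(B, D)]: holding(B) yes, clear(D) yes, B≠D yes
all met → apply stack(B, D)
after:  towers=[A; C/G; D/B; F/E] holding=-

towers=[A; C/G; D/B; F/E] holding=-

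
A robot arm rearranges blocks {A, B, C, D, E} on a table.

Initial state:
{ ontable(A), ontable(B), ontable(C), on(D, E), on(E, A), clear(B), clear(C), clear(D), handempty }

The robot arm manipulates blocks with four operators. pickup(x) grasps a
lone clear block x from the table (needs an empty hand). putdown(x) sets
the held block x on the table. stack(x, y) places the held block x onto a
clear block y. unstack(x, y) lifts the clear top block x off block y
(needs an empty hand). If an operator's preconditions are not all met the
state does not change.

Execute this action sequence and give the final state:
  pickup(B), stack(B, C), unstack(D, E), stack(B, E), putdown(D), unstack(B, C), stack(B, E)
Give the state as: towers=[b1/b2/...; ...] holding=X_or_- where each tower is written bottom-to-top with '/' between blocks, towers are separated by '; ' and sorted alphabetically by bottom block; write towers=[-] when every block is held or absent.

towers=[A/E/B; C; D] holding=-

step 1 (pickup(B)): towers=[A/E/D; C] holding=B
step 2 (stack(B, C)): towers=[A/E/D; C/B] holding=-
step 3 (unstack(D, E)): towers=[A/E; C/B] holding=D
step 4 (stack(B, E)) [no-op]: towers=[A/E; C/B] holding=D
step 5 (putdown(D)): towers=[A/E; C/B; D] holding=-
step 6 (unstack(B, C)): towers=[A/E; C; D] holding=B
step 7 (stack(B, E)): towers=[A/E/B; C; D] holding=-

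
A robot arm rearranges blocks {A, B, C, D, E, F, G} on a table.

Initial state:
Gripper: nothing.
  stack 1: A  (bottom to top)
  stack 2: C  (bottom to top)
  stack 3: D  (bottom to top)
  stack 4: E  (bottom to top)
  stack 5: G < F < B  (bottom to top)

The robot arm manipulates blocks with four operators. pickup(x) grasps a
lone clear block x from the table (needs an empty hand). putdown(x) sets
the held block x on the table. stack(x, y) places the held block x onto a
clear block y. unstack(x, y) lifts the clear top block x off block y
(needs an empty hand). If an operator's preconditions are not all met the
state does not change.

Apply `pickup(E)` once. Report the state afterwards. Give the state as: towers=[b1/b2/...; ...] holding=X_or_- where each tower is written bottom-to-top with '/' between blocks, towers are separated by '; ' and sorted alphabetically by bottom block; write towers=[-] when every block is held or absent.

towers=[A; C; D; G/F/B] holding=E

before: towers=[A; C; D; E; G/F/B] holding=-
pre[pickup(E)]: clear(E) ✓, ontable(E) ✓, handempty ✓
all met → apply pickup(E)
after:  towers=[A; C; D; G/F/B] holding=E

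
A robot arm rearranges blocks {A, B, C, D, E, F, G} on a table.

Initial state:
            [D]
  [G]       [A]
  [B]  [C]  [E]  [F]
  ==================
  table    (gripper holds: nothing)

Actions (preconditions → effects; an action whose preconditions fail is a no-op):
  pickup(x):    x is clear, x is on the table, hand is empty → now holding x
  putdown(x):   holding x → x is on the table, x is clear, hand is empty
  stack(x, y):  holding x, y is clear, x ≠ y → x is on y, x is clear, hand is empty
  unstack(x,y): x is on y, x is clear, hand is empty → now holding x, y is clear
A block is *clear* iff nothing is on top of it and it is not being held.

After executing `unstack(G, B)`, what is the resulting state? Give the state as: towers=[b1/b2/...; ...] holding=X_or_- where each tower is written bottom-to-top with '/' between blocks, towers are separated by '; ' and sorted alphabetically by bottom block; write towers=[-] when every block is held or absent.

before: towers=[B/G; C; E/A/D; F] holding=-
pre[unstack(G, B)]: on(G,B) ok, clear(G) ok, handempty ok
all met → apply unstack(G, B)
after:  towers=[B; C; E/A/D; F] holding=G

towers=[B; C; E/A/D; F] holding=G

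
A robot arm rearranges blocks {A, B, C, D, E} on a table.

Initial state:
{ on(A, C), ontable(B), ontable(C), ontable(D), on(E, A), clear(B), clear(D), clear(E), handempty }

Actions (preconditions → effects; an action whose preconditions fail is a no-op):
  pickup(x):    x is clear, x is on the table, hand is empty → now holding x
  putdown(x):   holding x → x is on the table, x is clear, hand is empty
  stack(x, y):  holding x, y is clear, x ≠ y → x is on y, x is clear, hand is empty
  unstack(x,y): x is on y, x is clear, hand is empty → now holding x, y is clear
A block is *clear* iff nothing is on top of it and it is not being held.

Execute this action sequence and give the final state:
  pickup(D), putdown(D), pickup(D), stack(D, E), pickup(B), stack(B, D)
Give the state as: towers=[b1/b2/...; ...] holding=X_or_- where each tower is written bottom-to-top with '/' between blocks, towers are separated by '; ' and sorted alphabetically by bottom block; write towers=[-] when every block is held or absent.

step 1 (pickup(D)): towers=[B; C/A/E] holding=D
step 2 (putdown(D)): towers=[B; C/A/E; D] holding=-
step 3 (pickup(D)): towers=[B; C/A/E] holding=D
step 4 (stack(D, E)): towers=[B; C/A/E/D] holding=-
step 5 (pickup(B)): towers=[C/A/E/D] holding=B
step 6 (stack(B, D)): towers=[C/A/E/D/B] holding=-

towers=[C/A/E/D/B] holding=-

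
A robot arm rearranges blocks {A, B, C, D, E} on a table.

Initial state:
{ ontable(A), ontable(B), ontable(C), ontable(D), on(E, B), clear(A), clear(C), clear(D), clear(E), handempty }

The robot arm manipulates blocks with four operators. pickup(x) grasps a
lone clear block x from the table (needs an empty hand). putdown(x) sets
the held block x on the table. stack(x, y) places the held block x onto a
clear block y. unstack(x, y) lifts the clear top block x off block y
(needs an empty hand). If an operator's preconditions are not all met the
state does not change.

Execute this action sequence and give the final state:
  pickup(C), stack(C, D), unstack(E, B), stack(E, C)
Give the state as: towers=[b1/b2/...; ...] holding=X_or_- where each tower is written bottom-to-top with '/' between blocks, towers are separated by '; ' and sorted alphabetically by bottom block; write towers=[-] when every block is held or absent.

towers=[A; B; D/C/E] holding=-

step 1 (pickup(C)): towers=[A; B/E; D] holding=C
step 2 (stack(C, D)): towers=[A; B/E; D/C] holding=-
step 3 (unstack(E, B)): towers=[A; B; D/C] holding=E
step 4 (stack(E, C)): towers=[A; B; D/C/E] holding=-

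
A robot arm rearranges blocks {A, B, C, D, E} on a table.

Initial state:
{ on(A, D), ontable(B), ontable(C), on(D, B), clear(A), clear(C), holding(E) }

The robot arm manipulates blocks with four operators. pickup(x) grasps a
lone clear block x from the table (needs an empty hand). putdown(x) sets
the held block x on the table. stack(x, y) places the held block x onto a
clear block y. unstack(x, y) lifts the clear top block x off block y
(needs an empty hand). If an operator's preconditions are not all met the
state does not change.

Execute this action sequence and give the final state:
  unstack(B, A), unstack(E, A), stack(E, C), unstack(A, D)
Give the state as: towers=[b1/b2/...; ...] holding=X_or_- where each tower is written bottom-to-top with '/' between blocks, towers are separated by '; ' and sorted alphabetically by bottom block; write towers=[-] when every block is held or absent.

step 1 (unstack(B, A)) [no-op]: towers=[B/D/A; C] holding=E
step 2 (unstack(E, A)) [no-op]: towers=[B/D/A; C] holding=E
step 3 (stack(E, C)): towers=[B/D/A; C/E] holding=-
step 4 (unstack(A, D)): towers=[B/D; C/E] holding=A

towers=[B/D; C/E] holding=A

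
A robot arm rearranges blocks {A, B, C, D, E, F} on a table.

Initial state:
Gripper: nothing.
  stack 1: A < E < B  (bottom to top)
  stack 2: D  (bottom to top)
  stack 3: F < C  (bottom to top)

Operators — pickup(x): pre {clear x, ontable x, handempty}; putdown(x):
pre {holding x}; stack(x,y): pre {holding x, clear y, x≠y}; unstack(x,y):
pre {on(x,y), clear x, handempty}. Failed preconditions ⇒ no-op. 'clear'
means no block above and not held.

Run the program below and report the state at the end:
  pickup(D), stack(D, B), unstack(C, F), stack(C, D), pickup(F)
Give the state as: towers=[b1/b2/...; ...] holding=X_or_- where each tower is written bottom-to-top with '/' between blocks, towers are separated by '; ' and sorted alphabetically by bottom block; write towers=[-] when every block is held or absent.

step 1 (pickup(D)): towers=[A/E/B; F/C] holding=D
step 2 (stack(D, B)): towers=[A/E/B/D; F/C] holding=-
step 3 (unstack(C, F)): towers=[A/E/B/D; F] holding=C
step 4 (stack(C, D)): towers=[A/E/B/D/C; F] holding=-
step 5 (pickup(F)): towers=[A/E/B/D/C] holding=F

towers=[A/E/B/D/C] holding=F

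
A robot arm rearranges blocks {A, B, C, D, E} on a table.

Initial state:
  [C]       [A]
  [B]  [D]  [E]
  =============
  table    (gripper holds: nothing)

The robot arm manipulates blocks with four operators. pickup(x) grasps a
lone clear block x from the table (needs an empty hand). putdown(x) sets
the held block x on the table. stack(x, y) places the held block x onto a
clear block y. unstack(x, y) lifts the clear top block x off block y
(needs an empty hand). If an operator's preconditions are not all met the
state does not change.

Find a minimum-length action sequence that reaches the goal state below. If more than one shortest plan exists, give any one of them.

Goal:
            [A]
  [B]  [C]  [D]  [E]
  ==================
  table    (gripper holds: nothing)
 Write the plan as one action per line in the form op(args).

unstack(A, E)
stack(A, D)
unstack(C, B)
putdown(C)

step 1 (unstack(A, E)): towers=[B/C; D; E] holding=A
step 2 (stack(A, D)): towers=[B/C; D/A; E] holding=-
step 3 (unstack(C, B)): towers=[B; D/A; E] holding=C
step 4 (putdown(C)): towers=[B; C; D/A; E] holding=-
goal check: towers=[B; C; D/A; E] holding=- — reached (length 4, optimal by BFS)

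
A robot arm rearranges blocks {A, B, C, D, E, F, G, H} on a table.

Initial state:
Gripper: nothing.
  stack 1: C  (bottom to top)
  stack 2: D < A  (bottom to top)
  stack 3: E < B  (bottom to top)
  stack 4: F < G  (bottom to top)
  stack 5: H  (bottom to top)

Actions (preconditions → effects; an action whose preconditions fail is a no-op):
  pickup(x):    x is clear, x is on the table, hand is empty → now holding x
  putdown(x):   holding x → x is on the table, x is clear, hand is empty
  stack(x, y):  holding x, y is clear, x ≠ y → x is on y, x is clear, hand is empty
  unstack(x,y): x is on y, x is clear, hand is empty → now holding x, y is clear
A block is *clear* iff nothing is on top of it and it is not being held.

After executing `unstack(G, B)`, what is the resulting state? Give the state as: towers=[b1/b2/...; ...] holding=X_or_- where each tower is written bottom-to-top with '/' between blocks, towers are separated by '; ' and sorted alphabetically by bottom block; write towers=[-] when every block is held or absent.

before: towers=[C; D/A; E/B; F/G; H] holding=-
pre[unstack(G, B)]: on(G,B) no, clear(G) yes, handempty yes
on(G,B) unmet → unstack(G, B) is a no-op
after:  towers=[C; D/A; E/B; F/G; H] holding=-

towers=[C; D/A; E/B; F/G; H] holding=-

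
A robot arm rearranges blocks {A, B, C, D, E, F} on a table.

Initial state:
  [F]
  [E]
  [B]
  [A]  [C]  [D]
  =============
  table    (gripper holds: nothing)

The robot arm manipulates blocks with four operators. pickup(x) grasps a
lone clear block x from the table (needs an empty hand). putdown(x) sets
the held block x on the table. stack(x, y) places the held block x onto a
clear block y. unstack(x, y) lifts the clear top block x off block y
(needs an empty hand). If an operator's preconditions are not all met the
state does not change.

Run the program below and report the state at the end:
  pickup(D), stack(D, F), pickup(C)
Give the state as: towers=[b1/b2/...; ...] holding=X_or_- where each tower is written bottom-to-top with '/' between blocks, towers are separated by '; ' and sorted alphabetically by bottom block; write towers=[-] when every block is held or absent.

towers=[A/B/E/F/D] holding=C

step 1 (pickup(D)): towers=[A/B/E/F; C] holding=D
step 2 (stack(D, F)): towers=[A/B/E/F/D; C] holding=-
step 3 (pickup(C)): towers=[A/B/E/F/D] holding=C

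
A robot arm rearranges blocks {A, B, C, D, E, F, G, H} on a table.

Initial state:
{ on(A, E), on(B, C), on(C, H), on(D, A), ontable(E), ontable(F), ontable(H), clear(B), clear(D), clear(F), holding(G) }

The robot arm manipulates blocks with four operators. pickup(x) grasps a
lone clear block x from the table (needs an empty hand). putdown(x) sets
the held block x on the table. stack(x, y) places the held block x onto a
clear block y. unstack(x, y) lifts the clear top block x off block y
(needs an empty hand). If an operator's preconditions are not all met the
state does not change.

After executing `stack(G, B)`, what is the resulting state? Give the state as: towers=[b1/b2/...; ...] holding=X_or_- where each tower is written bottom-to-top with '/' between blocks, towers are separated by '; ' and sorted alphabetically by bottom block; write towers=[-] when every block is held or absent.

towers=[E/A/D; F; H/C/B/G] holding=-

before: towers=[E/A/D; F; H/C/B] holding=G
pre[stack(G, B)]: holding(G) ok, clear(B) ok, G≠B ok
all met → apply stack(G, B)
after:  towers=[E/A/D; F; H/C/B/G] holding=-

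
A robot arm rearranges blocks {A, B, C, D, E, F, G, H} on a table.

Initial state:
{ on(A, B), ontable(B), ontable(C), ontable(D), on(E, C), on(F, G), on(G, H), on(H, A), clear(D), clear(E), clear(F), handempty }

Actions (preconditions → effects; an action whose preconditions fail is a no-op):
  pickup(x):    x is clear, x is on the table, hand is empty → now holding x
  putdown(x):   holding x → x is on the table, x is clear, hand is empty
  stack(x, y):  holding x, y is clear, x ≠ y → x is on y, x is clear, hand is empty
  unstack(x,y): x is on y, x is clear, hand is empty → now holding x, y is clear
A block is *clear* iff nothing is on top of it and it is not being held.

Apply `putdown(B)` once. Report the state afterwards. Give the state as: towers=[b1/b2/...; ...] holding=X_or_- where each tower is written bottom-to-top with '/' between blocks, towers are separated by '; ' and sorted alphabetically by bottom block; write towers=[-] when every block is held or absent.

before: towers=[B/A/H/G/F; C/E; D] holding=-
pre[putdown(B)]: holding(B) ✗
holding(B) unmet → putdown(B) is a no-op
after:  towers=[B/A/H/G/F; C/E; D] holding=-

towers=[B/A/H/G/F; C/E; D] holding=-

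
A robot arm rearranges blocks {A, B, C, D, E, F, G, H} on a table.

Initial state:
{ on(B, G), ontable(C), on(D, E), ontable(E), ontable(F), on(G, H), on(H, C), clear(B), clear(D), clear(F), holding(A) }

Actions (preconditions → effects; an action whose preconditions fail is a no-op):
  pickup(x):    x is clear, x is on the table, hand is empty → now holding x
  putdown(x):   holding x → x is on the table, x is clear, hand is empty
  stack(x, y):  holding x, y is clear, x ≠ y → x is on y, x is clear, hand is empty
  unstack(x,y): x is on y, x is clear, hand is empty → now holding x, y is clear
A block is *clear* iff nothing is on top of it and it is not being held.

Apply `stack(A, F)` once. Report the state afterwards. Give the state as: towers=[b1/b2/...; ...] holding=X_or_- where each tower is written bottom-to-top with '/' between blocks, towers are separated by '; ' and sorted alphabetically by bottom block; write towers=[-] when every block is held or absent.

towers=[C/H/G/B; E/D; F/A] holding=-

before: towers=[C/H/G/B; E/D; F] holding=A
pre[stack(A, F)]: holding(A) ✓, clear(F) ✓, A≠F ✓
all met → apply stack(A, F)
after:  towers=[C/H/G/B; E/D; F/A] holding=-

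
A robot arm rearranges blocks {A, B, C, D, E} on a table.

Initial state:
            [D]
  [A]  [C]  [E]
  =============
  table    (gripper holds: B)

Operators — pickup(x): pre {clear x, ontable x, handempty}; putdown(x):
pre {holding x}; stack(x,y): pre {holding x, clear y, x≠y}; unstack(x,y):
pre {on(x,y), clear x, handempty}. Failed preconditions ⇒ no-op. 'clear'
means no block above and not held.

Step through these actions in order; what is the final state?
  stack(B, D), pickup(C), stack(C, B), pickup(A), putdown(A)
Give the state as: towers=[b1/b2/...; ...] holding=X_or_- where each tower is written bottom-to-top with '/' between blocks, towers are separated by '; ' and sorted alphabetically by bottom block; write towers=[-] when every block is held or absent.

towers=[A; E/D/B/C] holding=-

step 1 (stack(B, D)): towers=[A; C; E/D/B] holding=-
step 2 (pickup(C)): towers=[A; E/D/B] holding=C
step 3 (stack(C, B)): towers=[A; E/D/B/C] holding=-
step 4 (pickup(A)): towers=[E/D/B/C] holding=A
step 5 (putdown(A)): towers=[A; E/D/B/C] holding=-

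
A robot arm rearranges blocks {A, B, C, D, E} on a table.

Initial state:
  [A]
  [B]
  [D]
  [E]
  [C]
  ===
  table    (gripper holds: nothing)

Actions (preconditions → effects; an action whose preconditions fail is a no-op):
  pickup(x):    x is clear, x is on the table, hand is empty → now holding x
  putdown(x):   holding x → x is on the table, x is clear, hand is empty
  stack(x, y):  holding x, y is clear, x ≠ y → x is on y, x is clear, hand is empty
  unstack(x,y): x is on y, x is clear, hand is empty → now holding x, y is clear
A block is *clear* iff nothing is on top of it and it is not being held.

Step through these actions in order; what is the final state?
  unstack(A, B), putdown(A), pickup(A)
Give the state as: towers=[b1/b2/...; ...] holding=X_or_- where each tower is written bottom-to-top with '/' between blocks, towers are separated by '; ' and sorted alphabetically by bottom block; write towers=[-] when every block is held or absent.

towers=[C/E/D/B] holding=A

step 1 (unstack(A, B)): towers=[C/E/D/B] holding=A
step 2 (putdown(A)): towers=[A; C/E/D/B] holding=-
step 3 (pickup(A)): towers=[C/E/D/B] holding=A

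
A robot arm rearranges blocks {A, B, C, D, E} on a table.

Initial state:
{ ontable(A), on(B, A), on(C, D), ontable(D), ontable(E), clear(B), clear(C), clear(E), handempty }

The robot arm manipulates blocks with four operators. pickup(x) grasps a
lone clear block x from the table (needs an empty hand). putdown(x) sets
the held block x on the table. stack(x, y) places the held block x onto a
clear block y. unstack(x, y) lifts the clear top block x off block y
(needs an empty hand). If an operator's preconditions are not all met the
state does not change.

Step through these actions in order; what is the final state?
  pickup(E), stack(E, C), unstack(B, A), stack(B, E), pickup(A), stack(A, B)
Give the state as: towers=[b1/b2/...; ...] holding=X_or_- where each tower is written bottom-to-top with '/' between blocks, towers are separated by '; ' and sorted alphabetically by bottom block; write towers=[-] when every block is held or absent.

step 1 (pickup(E)): towers=[A/B; D/C] holding=E
step 2 (stack(E, C)): towers=[A/B; D/C/E] holding=-
step 3 (unstack(B, A)): towers=[A; D/C/E] holding=B
step 4 (stack(B, E)): towers=[A; D/C/E/B] holding=-
step 5 (pickup(A)): towers=[D/C/E/B] holding=A
step 6 (stack(A, B)): towers=[D/C/E/B/A] holding=-

towers=[D/C/E/B/A] holding=-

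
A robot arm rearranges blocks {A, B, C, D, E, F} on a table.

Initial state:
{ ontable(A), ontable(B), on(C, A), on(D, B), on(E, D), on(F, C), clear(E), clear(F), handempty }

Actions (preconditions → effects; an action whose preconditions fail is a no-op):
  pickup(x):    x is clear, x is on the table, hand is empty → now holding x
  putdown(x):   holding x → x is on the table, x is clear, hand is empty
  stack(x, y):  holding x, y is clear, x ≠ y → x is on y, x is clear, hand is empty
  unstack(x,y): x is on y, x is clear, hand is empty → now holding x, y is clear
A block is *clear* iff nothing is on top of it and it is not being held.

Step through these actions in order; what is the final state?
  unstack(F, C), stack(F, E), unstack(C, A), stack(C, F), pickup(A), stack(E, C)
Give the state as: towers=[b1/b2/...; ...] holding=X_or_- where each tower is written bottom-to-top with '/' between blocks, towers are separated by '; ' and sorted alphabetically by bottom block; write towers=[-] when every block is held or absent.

towers=[B/D/E/F/C] holding=A

step 1 (unstack(F, C)): towers=[A/C; B/D/E] holding=F
step 2 (stack(F, E)): towers=[A/C; B/D/E/F] holding=-
step 3 (unstack(C, A)): towers=[A; B/D/E/F] holding=C
step 4 (stack(C, F)): towers=[A; B/D/E/F/C] holding=-
step 5 (pickup(A)): towers=[B/D/E/F/C] holding=A
step 6 (stack(E, C)) [no-op]: towers=[B/D/E/F/C] holding=A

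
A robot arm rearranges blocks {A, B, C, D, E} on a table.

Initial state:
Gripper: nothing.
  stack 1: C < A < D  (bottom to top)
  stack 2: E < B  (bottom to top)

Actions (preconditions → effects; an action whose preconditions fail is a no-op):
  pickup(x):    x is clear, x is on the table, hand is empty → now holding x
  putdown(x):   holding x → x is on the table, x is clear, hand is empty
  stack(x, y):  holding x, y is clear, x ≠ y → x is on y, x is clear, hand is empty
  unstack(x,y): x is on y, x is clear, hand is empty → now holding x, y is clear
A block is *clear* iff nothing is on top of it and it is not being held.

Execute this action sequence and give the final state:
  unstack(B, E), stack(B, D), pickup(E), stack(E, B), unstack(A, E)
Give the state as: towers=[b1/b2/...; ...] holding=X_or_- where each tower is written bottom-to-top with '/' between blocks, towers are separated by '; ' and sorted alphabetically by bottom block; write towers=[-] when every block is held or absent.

step 1 (unstack(B, E)): towers=[C/A/D; E] holding=B
step 2 (stack(B, D)): towers=[C/A/D/B; E] holding=-
step 3 (pickup(E)): towers=[C/A/D/B] holding=E
step 4 (stack(E, B)): towers=[C/A/D/B/E] holding=-
step 5 (unstack(A, E)) [no-op]: towers=[C/A/D/B/E] holding=-

towers=[C/A/D/B/E] holding=-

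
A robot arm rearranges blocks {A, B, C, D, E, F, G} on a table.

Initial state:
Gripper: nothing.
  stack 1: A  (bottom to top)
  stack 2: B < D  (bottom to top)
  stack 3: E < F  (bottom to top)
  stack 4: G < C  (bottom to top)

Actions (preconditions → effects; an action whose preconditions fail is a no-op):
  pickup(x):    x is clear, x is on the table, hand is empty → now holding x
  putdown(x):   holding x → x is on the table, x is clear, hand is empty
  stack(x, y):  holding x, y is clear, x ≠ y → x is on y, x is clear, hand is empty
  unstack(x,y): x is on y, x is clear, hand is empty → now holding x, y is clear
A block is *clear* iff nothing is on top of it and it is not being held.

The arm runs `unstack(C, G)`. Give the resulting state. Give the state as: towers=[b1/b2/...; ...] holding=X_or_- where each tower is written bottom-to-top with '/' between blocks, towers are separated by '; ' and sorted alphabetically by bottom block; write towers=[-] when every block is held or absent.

before: towers=[A; B/D; E/F; G/C] holding=-
pre[unstack(C, G)]: on(C,G) yes, clear(C) yes, handempty yes
all met → apply unstack(C, G)
after:  towers=[A; B/D; E/F; G] holding=C

towers=[A; B/D; E/F; G] holding=C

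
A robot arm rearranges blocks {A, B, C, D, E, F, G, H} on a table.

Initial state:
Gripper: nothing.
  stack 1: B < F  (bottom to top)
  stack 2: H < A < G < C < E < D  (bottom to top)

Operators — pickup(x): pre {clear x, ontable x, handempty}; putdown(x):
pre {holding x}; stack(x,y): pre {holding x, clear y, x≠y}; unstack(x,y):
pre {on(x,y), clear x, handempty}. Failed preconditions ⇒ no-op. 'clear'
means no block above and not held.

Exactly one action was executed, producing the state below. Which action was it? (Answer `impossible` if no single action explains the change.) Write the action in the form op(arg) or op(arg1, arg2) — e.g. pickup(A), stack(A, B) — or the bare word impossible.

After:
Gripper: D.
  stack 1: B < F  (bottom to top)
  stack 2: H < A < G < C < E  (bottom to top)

target: towers=[B/F; H/A/G/C/E] holding=D
     unstack(F, B) → towers=[B; H/A/G/C/E/D] holding=F
     unstack(D, E) → towers=[B/F; H/A/G/C/E] holding=D  ← match

unstack(D, E)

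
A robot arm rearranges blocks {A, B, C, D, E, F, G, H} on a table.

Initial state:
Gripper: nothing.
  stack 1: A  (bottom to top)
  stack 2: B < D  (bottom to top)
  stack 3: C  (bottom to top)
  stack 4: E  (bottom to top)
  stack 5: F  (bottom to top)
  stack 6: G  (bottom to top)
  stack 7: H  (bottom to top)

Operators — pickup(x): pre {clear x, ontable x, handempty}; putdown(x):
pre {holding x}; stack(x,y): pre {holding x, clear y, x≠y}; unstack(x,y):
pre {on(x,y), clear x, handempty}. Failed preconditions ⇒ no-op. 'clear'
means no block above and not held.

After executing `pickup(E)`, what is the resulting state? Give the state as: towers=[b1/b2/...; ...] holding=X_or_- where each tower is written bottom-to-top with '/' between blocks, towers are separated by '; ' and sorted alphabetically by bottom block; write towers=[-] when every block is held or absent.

before: towers=[A; B/D; C; E; F; G; H] holding=-
pre[pickup(E)]: clear(E) yes, ontable(E) yes, handempty yes
all met → apply pickup(E)
after:  towers=[A; B/D; C; F; G; H] holding=E

towers=[A; B/D; C; F; G; H] holding=E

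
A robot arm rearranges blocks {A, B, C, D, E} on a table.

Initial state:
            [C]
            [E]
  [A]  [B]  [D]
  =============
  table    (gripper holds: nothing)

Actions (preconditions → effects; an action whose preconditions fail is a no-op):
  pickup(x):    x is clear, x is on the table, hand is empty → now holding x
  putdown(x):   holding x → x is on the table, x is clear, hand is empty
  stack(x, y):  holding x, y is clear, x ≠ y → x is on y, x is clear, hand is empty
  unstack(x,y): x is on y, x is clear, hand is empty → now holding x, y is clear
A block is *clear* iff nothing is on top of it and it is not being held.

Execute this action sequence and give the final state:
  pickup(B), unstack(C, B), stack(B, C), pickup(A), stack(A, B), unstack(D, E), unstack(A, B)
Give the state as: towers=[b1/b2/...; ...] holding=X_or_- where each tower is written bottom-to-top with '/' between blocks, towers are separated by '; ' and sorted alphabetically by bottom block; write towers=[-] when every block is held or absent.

step 1 (pickup(B)): towers=[A; D/E/C] holding=B
step 2 (unstack(C, B)) [no-op]: towers=[A; D/E/C] holding=B
step 3 (stack(B, C)): towers=[A; D/E/C/B] holding=-
step 4 (pickup(A)): towers=[D/E/C/B] holding=A
step 5 (stack(A, B)): towers=[D/E/C/B/A] holding=-
step 6 (unstack(D, E)) [no-op]: towers=[D/E/C/B/A] holding=-
step 7 (unstack(A, B)): towers=[D/E/C/B] holding=A

towers=[D/E/C/B] holding=A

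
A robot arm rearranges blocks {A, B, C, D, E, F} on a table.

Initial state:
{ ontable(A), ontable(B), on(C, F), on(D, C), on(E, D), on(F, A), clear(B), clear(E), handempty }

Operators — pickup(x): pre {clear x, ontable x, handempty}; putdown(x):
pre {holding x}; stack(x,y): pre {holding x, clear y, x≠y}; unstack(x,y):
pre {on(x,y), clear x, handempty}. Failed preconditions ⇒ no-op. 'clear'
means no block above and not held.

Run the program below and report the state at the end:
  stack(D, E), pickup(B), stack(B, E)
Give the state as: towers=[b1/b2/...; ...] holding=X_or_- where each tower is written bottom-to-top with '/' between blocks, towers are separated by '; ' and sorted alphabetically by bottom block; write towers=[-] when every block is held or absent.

towers=[A/F/C/D/E/B] holding=-

step 1 (stack(D, E)) [no-op]: towers=[A/F/C/D/E; B] holding=-
step 2 (pickup(B)): towers=[A/F/C/D/E] holding=B
step 3 (stack(B, E)): towers=[A/F/C/D/E/B] holding=-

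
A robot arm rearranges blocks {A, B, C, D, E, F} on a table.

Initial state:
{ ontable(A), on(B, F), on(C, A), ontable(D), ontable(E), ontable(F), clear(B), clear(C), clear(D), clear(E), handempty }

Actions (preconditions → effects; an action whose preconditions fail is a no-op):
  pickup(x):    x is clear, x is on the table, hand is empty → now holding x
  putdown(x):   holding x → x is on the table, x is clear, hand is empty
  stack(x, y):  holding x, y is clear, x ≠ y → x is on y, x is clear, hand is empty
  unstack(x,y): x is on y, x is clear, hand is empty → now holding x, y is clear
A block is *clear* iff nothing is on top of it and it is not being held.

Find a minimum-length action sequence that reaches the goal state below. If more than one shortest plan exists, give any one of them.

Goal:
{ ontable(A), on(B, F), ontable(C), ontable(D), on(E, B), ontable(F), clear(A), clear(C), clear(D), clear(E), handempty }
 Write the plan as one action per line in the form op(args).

step 1 (pickup(E)): towers=[A/C; D; F/B] holding=E
step 2 (stack(E, B)): towers=[A/C; D; F/B/E] holding=-
step 3 (unstack(C, A)): towers=[A; D; F/B/E] holding=C
step 4 (putdown(C)): towers=[A; C; D; F/B/E] holding=-
goal check: towers=[A; C; D; F/B/E] holding=- — reached (length 4, optimal by BFS)

pickup(E)
stack(E, B)
unstack(C, A)
putdown(C)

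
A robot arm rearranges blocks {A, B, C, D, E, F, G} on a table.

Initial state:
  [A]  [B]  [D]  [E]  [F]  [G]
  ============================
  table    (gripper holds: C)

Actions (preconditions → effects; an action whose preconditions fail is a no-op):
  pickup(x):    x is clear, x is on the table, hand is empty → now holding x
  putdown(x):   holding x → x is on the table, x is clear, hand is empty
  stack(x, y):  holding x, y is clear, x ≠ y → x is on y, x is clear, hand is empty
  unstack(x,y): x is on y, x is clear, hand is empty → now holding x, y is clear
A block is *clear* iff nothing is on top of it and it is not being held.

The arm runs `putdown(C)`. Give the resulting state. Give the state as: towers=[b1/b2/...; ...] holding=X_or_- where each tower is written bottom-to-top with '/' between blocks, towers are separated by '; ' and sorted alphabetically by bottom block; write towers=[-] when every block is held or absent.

towers=[A; B; C; D; E; F; G] holding=-

before: towers=[A; B; D; E; F; G] holding=C
pre[putdown(C)]: holding(C) ✓
all met → apply putdown(C)
after:  towers=[A; B; C; D; E; F; G] holding=-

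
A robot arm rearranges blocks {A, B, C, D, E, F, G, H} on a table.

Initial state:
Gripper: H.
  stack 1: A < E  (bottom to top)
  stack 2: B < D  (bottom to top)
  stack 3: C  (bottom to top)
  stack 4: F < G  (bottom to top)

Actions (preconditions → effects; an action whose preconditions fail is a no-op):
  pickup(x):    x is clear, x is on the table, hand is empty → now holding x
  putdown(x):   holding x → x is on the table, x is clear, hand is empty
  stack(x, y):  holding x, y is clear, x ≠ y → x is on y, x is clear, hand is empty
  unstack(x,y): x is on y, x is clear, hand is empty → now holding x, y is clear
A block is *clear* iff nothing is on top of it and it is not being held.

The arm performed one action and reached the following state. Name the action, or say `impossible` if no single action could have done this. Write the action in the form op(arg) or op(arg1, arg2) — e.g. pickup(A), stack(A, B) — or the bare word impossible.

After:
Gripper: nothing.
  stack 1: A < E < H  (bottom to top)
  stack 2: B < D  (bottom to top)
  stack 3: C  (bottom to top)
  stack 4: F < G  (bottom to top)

stack(H, E)

target: towers=[A/E/H; B/D; C; F/G] holding=-
        putdown(H) → towers=[A/E; B/D; C; F/G; H] holding=-
       stack(H, G) → towers=[A/E; B/D; C; F/G/H] holding=-
       stack(H, E) → towers=[A/E/H; B/D; C; F/G] holding=-  ← match
       stack(H, D) → towers=[A/E; B/D/H; C; F/G] holding=-
       stack(H, C) → towers=[A/E; B/D; C/H; F/G] holding=-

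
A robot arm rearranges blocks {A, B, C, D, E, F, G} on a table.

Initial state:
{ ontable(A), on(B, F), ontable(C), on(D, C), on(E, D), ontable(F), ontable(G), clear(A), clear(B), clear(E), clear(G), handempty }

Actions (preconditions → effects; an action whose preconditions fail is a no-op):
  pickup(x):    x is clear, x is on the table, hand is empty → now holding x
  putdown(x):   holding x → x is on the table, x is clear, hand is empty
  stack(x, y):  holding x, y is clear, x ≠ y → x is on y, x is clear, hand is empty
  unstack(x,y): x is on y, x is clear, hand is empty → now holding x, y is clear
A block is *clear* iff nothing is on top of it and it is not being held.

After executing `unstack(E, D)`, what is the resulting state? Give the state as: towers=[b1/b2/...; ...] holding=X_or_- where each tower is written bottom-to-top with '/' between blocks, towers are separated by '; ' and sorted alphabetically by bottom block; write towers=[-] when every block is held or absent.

before: towers=[A; C/D/E; F/B; G] holding=-
pre[unstack(E, D)]: on(E,D) ok, clear(E) ok, handempty ok
all met → apply unstack(E, D)
after:  towers=[A; C/D; F/B; G] holding=E

towers=[A; C/D; F/B; G] holding=E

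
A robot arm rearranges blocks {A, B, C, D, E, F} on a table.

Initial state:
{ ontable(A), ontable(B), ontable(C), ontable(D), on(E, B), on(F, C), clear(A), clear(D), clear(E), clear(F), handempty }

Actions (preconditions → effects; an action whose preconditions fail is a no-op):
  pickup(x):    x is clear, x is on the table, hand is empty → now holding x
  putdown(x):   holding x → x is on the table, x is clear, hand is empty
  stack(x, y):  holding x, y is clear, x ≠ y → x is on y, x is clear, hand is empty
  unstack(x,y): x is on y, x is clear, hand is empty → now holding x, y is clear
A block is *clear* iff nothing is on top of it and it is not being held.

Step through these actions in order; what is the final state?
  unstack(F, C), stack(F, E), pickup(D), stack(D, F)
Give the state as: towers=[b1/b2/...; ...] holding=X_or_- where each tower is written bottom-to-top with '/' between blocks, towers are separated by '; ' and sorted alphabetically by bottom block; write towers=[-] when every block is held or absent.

step 1 (unstack(F, C)): towers=[A; B/E; C; D] holding=F
step 2 (stack(F, E)): towers=[A; B/E/F; C; D] holding=-
step 3 (pickup(D)): towers=[A; B/E/F; C] holding=D
step 4 (stack(D, F)): towers=[A; B/E/F/D; C] holding=-

towers=[A; B/E/F/D; C] holding=-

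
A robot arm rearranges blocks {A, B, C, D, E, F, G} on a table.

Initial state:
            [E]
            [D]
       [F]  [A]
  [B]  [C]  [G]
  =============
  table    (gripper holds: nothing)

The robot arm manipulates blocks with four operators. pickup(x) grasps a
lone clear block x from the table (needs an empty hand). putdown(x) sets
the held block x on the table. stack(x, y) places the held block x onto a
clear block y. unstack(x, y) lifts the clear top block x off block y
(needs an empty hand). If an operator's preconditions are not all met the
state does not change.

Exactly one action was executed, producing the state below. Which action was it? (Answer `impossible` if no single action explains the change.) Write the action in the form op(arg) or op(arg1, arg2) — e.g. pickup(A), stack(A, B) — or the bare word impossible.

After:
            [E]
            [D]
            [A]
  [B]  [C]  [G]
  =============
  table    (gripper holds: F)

unstack(F, C)

target: towers=[B; C; G/A/D/E] holding=F
         pickup(B) → towers=[C/F; G/A/D/E] holding=B
     unstack(F, C) → towers=[B; C; G/A/D/E] holding=F  ← match
     unstack(E, D) → towers=[B; C/F; G/A/D] holding=E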